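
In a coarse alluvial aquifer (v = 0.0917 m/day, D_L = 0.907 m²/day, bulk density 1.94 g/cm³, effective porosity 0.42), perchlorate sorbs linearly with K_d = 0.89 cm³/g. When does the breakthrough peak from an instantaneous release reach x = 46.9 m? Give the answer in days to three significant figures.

Retardation factor R = 1 + ρ_b·K_d/n = 1 + 1.94 × 0.89/0.42 = 5.111.
Sorption retards both mechanisms: v_R = v/R = 0.01794 m/day, D_R = D/R = 0.1775 m²/day.
Peak time from v_R²t² + 2D_R t − x² = 0: t = (√(D_R² + v_R²x²) − D_R)/v_R².
√(D_R² + v_R²x²) = √(0.1775² + 0.01794² × 46.9²) = 0.8599; v_R² = 0.0003218.
t = (0.8599 − 0.1775)/0.0003218 = 2120 days.

2120 days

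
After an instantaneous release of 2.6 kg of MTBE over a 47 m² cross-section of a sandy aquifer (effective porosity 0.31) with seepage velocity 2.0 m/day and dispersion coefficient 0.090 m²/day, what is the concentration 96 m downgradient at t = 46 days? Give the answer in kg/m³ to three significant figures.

0.00941 kg/m³

For an instantaneous plane source, C(x,t) = M/(n_e·A·√(4πDt)) · exp(−(x−vt)²/(4Dt)), with n_e·A the pore (flow) area.
Plume center vt = 2.0 × 46 = 92 m, so the well at 96 m is 4 m downgradient of the peak.
√(4πDt) = 7.213 m, giving peak height M/(n_e·A·√(4πDt)) = 2.6/(0.31 × 47 × 7.213) = 0.02474 kg/m³.
(x−vt)²/(4Dt) = (4)²/(4 × 0.090 × 46) = 0.9662; exp(−0.9662) = 0.3805.
C = 0.02474 × 0.3805 = 0.00941 kg/m³.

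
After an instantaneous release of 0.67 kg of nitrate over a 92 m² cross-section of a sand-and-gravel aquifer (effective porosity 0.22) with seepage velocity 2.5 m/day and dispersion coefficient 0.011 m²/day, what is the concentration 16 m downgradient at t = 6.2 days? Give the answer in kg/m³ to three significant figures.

0.0143 kg/m³

For an instantaneous plane source, C(x,t) = M/(n_e·A·√(4πDt)) · exp(−(x−vt)²/(4Dt)), with n_e·A the pore (flow) area.
Plume center vt = 2.5 × 6.2 = 15.5 m, so the well at 16 m is 0.5 m downgradient of the peak.
√(4πDt) = 0.9258 m, giving peak height M/(n_e·A·√(4πDt)) = 0.67/(0.22 × 92 × 0.9258) = 0.03576 kg/m³.
(x−vt)²/(4Dt) = (0.5)²/(4 × 0.011 × 6.2) = 0.9164; exp(−0.9164) = 0.4000.
C = 0.03576 × 0.4000 = 0.0143 kg/m³.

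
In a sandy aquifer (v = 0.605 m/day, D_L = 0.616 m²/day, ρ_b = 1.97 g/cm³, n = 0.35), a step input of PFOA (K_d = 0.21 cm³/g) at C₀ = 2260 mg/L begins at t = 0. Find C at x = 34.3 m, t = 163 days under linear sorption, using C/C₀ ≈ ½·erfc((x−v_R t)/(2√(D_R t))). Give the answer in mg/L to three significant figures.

Retardation factor R = 1 + ρ_b·K_d/n = 1 + 1.97 × 0.21/0.35 = 2.182.
Sorption retards both mechanisms: v_R = v/R = 0.2773 m/day, D_R = D/R = 0.2823 m²/day.
v_R·t = 0.2773 × 163 = 45.1999 m; 2√(D_R t) = 13.57 m; argument = (34.3 − 45.1999)/13.57 = -0.8032.
C = C₀ × ½·erfc(-0.8032) = 2260 × 0.8720 = 1970 mg/L.

1970 mg/L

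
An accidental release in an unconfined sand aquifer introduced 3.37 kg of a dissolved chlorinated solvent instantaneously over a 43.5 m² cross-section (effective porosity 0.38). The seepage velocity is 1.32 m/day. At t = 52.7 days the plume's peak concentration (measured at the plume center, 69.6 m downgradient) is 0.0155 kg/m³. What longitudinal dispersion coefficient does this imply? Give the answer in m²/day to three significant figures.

At the plume center C_max = M/(n_e·A·√(4πDt)), so D = M²/(4πt·(n_e·A·C_max)²).
n_e·A·C_max = 0.38 × 43.5 × 0.0155 = 0.2562 kg/m.
D = 3.37²/(4π × 52.7 × 0.2562²) = 0.261 m²/day.

0.261 m²/day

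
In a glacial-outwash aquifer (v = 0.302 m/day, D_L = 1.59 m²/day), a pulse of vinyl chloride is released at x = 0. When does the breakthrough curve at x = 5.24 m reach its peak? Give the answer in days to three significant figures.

For the 1D instantaneous-source solution, setting ∂C/∂t = 0 at fixed x gives v²t² + 2Dt − x² = 0, so t = (√(D² + v²x²) − D)/v².
√(D² + v²x²) = √(1.59² + 0.302² × 5.24²) = 2.243; v² = 0.091204.
t = (2.243 − 1.59)/0.091204 = 7.16 days (vs. the pure-advection estimate x/v = 17.4 d).

7.16 days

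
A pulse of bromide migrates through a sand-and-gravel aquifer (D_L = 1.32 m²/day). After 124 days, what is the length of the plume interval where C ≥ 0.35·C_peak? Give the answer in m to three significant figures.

52.4 m

The plume is Gaussian with σ = √(2Dt) = √(2 × 1.32 × 124) = 18.09 m.
C/C_peak = exp(−Δx²/(2σ²)) = 0.35 ⇒ Δx = σ·√(−2 ln 0.35) = 18.09 × 1.449 = 26.21 m.
Width = 2Δx = 52.4 m.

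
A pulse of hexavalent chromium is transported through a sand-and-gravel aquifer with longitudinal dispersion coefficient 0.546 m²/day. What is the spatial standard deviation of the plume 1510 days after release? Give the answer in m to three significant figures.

40.6 m

Dispersive spreading gives a Gaussian with σ² = 2Dt; advection only shifts the center.
σ = √(2 × 0.546 × 1510) = 40.6 m.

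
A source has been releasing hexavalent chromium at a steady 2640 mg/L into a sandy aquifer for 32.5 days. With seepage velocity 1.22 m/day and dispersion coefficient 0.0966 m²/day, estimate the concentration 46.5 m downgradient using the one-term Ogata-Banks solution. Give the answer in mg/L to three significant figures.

For a continuous step input, C/C₀ ≈ ½·erfc((x−vt)/(2√(Dt))).
vt = 1.22 × 32.5 = 39.65 m and 2√(Dt) = 2√(0.0966 × 32.5) = 3.544 m.
Argument (x−vt)/(2√(Dt)) = (46.5 − 39.65)/3.544 = 1.933; ½·erfc(1.933) = 0.003132.
C = 2640 × 0.003132 = 8.27 mg/L.

8.27 mg/L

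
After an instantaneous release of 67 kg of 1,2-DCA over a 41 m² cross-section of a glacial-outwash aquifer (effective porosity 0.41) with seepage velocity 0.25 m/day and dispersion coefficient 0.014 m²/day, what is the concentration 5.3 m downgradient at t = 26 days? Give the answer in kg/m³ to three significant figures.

0.693 kg/m³

For an instantaneous plane source, C(x,t) = M/(n_e·A·√(4πDt)) · exp(−(x−vt)²/(4Dt)), with n_e·A the pore (flow) area.
Plume center vt = 0.25 × 26 = 6.5 m, so the well at 5.3 m is 1.2 m upgradient of the peak.
√(4πDt) = 2.139 m, giving peak height M/(n_e·A·√(4πDt)) = 67/(0.41 × 41 × 2.139) = 1.863 kg/m³.
(x−vt)²/(4Dt) = (-1.2)²/(4 × 0.014 × 26) = 0.9890; exp(−0.9890) = 0.3719.
C = 1.863 × 0.3719 = 0.693 kg/m³.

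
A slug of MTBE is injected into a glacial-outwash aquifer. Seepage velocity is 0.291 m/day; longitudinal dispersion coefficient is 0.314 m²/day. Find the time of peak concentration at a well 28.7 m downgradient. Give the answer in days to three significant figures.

For the 1D instantaneous-source solution, setting ∂C/∂t = 0 at fixed x gives v²t² + 2Dt − x² = 0, so t = (√(D² + v²x²) − D)/v².
√(D² + v²x²) = √(0.314² + 0.291² × 28.7²) = 8.358; v² = 0.084681.
t = (8.358 − 0.314)/0.084681 = 95.0 days (vs. the pure-advection estimate x/v = 98.6 d).

95.0 days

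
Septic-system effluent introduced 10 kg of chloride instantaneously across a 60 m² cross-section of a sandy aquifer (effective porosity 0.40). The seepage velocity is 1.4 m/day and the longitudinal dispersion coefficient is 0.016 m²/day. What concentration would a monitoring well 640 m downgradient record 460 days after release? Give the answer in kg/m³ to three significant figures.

For an instantaneous plane source, C(x,t) = M/(n_e·A·√(4πDt)) · exp(−(x−vt)²/(4Dt)), with n_e·A the pore (flow) area.
Plume center vt = 1.4 × 460 = 644 m, so the well at 640 m is 4 m upgradient of the peak.
√(4πDt) = 9.617 m, giving peak height M/(n_e·A·√(4πDt)) = 10/(0.40 × 60 × 9.617) = 0.04333 kg/m³.
(x−vt)²/(4Dt) = (-4)²/(4 × 0.016 × 460) = 0.5435; exp(−0.5435) = 0.5807.
C = 0.04333 × 0.5807 = 0.0252 kg/m³.

0.0252 kg/m³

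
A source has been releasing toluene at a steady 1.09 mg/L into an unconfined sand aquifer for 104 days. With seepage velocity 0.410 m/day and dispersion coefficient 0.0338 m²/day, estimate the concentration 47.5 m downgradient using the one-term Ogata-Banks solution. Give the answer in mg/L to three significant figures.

For a continuous step input, C/C₀ ≈ ½·erfc((x−vt)/(2√(Dt))).
vt = 0.410 × 104 = 42.64 m and 2√(Dt) = 2√(0.0338 × 104) = 3.750 m.
Argument (x−vt)/(2√(Dt)) = (47.5 − 42.64)/3.750 = 1.296; ½·erfc(1.296) = 0.03341.
C = 1.09 × 0.03341 = 0.0364 mg/L.

0.0364 mg/L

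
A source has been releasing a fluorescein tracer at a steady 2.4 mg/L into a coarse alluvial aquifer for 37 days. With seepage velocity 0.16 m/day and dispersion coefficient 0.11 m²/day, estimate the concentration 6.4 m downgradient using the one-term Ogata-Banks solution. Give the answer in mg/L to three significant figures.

1.04 mg/L

For a continuous step input, C/C₀ ≈ ½·erfc((x−vt)/(2√(Dt))).
vt = 0.16 × 37 = 5.92 m and 2√(Dt) = 2√(0.11 × 37) = 4.035 m.
Argument (x−vt)/(2√(Dt)) = (6.4 − 5.92)/4.035 = 0.1190; ½·erfc(0.1190) = 0.4332.
C = 2.4 × 0.4332 = 1.04 mg/L.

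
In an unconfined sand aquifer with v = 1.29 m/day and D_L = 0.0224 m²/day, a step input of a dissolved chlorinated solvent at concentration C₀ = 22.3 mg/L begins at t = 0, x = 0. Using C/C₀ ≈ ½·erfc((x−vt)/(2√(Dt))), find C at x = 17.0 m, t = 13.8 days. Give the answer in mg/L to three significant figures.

18.9 mg/L

For a continuous step input, C/C₀ ≈ ½·erfc((x−vt)/(2√(Dt))).
vt = 1.29 × 13.8 = 17.802 m and 2√(Dt) = 2√(0.0224 × 13.8) = 1.112 m.
Argument (x−vt)/(2√(Dt)) = (17.0 − 17.802)/1.112 = -0.7212; ½·erfc(-0.7212) = 0.8461.
C = 22.3 × 0.8461 = 18.9 mg/L.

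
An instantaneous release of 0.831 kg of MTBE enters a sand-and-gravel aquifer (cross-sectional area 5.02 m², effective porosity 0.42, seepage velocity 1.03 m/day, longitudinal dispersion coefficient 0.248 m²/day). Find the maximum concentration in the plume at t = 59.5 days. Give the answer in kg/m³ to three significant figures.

0.0289 kg/m³

The peak of an instantaneous 1D plume sits at x = vt; there the Gaussian factor is 1 and C_max = M/(n_e·A·√(4πDt)), where n_e·A is the pore area the mass is dissolved in.
√(4πDt) = √(4π × 0.248 × 59.5) = 13.62 m, so C_max = 0.831/(0.42 × 5.02 × 13.62) = 0.0289 kg/m³.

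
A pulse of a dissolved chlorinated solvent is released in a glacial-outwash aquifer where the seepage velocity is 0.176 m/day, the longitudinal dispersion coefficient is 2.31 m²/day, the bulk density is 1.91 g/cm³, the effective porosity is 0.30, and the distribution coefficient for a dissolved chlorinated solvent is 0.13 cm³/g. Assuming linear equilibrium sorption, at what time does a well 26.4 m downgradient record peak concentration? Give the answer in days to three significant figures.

170 days

Retardation factor R = 1 + ρ_b·K_d/n = 1 + 1.91 × 0.13/0.30 = 1.828.
Sorption retards both mechanisms: v_R = v/R = 0.09628 m/day, D_R = D/R = 1.264 m²/day.
Peak time from v_R²t² + 2D_R t − x² = 0: t = (√(D_R² + v_R²x²) − D_R)/v_R².
√(D_R² + v_R²x²) = √(1.264² + 0.09628² × 26.4²) = 2.839; v_R² = 0.009270.
t = (2.839 − 1.264)/0.009270 = 170 days.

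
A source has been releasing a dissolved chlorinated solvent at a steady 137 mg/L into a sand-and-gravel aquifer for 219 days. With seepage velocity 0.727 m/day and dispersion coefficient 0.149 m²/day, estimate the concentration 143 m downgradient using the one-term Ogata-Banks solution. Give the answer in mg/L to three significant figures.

For a continuous step input, C/C₀ ≈ ½·erfc((x−vt)/(2√(Dt))).
vt = 0.727 × 219 = 159.213 m and 2√(Dt) = 2√(0.149 × 219) = 11.42 m.
Argument (x−vt)/(2√(Dt)) = (143 − 159.213)/11.42 = -1.420; ½·erfc(-1.420) = 0.9777.
C = 137 × 0.9777 = 134 mg/L.

134 mg/L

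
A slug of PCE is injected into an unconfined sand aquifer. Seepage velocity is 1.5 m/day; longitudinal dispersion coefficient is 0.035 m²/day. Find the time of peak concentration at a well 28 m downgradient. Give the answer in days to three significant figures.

For the 1D instantaneous-source solution, setting ∂C/∂t = 0 at fixed x gives v²t² + 2Dt − x² = 0, so t = (√(D² + v²x²) − D)/v².
√(D² + v²x²) = √(0.035² + 1.5² × 28²) = 42.00; v² = 2.25.
t = (42.00 − 0.035)/2.25 = 18.7 days (vs. the pure-advection estimate x/v = 18.7 d).

18.7 days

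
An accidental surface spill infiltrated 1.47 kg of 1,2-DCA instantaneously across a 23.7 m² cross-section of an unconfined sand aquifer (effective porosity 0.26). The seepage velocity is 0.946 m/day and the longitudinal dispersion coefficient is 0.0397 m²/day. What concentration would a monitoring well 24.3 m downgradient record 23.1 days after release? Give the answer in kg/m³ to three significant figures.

For an instantaneous plane source, C(x,t) = M/(n_e·A·√(4πDt)) · exp(−(x−vt)²/(4Dt)), with n_e·A the pore (flow) area.
Plume center vt = 0.946 × 23.1 = 21.8526 m, so the well at 24.3 m is 2.4474 m downgradient of the peak.
√(4πDt) = 3.395 m, giving peak height M/(n_e·A·√(4πDt)) = 1.47/(0.26 × 23.7 × 3.395) = 0.07027 kg/m³.
(x−vt)²/(4Dt) = (2.4474)²/(4 × 0.0397 × 23.1) = 1.633; exp(−1.633) = 0.1953.
C = 0.07027 × 0.1953 = 0.0137 kg/m³.

0.0137 kg/m³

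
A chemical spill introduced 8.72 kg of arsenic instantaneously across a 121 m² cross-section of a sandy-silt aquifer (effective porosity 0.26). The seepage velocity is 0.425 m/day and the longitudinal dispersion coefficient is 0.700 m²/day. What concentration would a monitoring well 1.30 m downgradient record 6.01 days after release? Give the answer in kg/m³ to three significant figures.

0.0347 kg/m³

For an instantaneous plane source, C(x,t) = M/(n_e·A·√(4πDt)) · exp(−(x−vt)²/(4Dt)), with n_e·A the pore (flow) area.
Plume center vt = 0.425 × 6.01 = 2.55425 m, so the well at 1.30 m is 1.25425 m upgradient of the peak.
√(4πDt) = 7.271 m, giving peak height M/(n_e·A·√(4πDt)) = 8.72/(0.26 × 121 × 7.271) = 0.03812 kg/m³.
(x−vt)²/(4Dt) = (-1.25425)²/(4 × 0.700 × 6.01) = 0.09348; exp(−0.09348) = 0.9108.
C = 0.03812 × 0.9108 = 0.0347 kg/m³.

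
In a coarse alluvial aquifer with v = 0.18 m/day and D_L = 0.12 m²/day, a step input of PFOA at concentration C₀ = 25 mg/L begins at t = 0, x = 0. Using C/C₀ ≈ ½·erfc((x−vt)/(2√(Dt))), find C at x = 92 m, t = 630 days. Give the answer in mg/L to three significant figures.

For a continuous step input, C/C₀ ≈ ½·erfc((x−vt)/(2√(Dt))).
vt = 0.18 × 630 = 113.4 m and 2√(Dt) = 2√(0.12 × 630) = 17.39 m.
Argument (x−vt)/(2√(Dt)) = (92 − 113.4)/17.39 = -1.231; ½·erfc(-1.231) = 0.9591.
C = 25 × 0.9591 = 24.0 mg/L.

24.0 mg/L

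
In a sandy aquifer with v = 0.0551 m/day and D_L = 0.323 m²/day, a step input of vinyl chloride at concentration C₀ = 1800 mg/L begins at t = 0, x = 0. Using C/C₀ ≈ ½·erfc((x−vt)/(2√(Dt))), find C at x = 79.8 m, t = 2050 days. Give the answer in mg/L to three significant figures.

1470 mg/L

For a continuous step input, C/C₀ ≈ ½·erfc((x−vt)/(2√(Dt))).
vt = 0.0551 × 2050 = 112.955 m and 2√(Dt) = 2√(0.323 × 2050) = 51.46 m.
Argument (x−vt)/(2√(Dt)) = (79.8 − 112.955)/51.46 = -0.6443; ½·erfc(-0.6443) = 0.8189.
C = 1800 × 0.8189 = 1470 mg/L.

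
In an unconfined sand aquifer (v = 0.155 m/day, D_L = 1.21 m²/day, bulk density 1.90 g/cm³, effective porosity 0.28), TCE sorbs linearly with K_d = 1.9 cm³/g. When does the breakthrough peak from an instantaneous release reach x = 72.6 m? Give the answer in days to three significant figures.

5850 days

Retardation factor R = 1 + ρ_b·K_d/n = 1 + 1.90 × 1.9/0.28 = 13.89.
Sorption retards both mechanisms: v_R = v/R = 0.01116 m/day, D_R = D/R = 0.08711 m²/day.
Peak time from v_R²t² + 2D_R t − x² = 0: t = (√(D_R² + v_R²x²) − D_R)/v_R².
√(D_R² + v_R²x²) = √(0.08711² + 0.01116² × 72.6²) = 0.8149; v_R² = 0.0001245.
t = (0.8149 − 0.08711)/0.0001245 = 5850 days.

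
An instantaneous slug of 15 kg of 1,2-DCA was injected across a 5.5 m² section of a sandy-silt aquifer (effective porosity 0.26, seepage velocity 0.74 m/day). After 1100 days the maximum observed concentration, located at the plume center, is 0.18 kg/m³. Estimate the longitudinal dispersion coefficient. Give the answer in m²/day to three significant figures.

0.246 m²/day

At the plume center C_max = M/(n_e·A·√(4πDt)), so D = M²/(4πt·(n_e·A·C_max)²).
n_e·A·C_max = 0.26 × 5.5 × 0.18 = 0.2574 kg/m.
D = 15²/(4π × 1100 × 0.2574²) = 0.246 m²/day.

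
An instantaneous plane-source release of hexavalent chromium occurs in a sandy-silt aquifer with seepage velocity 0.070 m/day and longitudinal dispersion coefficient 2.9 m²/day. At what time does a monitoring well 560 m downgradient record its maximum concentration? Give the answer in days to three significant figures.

7430 days

For the 1D instantaneous-source solution, setting ∂C/∂t = 0 at fixed x gives v²t² + 2Dt − x² = 0, so t = (√(D² + v²x²) − D)/v².
√(D² + v²x²) = √(2.9² + 0.070² × 560²) = 39.31; v² = 0.0049.
t = (39.31 − 2.9)/0.0049 = 7430 days (vs. the pure-advection estimate x/v = 8000 d).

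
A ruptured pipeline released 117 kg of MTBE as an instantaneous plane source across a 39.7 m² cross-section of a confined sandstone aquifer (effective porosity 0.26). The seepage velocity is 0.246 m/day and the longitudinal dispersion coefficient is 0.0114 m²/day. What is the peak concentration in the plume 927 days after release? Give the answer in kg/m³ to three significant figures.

0.984 kg/m³

The peak of an instantaneous 1D plume sits at x = vt; there the Gaussian factor is 1 and C_max = M/(n_e·A·√(4πDt)), where n_e·A is the pore area the mass is dissolved in.
√(4πDt) = √(4π × 0.0114 × 927) = 11.52 m, so C_max = 117/(0.26 × 39.7 × 11.52) = 0.984 kg/m³.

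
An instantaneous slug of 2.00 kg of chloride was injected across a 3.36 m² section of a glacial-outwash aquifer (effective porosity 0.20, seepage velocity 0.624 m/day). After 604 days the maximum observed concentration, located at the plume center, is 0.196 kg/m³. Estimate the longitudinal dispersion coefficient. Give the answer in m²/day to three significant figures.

At the plume center C_max = M/(n_e·A·√(4πDt)), so D = M²/(4πt·(n_e·A·C_max)²).
n_e·A·C_max = 0.20 × 3.36 × 0.196 = 0.1317 kg/m.
D = 2.00²/(4π × 604 × 0.1317²) = 0.0304 m²/day.

0.0304 m²/day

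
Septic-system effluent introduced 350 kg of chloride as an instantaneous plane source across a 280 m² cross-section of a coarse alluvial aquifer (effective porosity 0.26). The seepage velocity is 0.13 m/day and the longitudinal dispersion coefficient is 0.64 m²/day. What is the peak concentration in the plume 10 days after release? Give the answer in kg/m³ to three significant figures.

The peak of an instantaneous 1D plume sits at x = vt; there the Gaussian factor is 1 and C_max = M/(n_e·A·√(4πDt)), where n_e·A is the pore area the mass is dissolved in.
√(4πDt) = √(4π × 0.64 × 10) = 8.968 m, so C_max = 350/(0.26 × 280 × 8.968) = 0.536 kg/m³.

0.536 kg/m³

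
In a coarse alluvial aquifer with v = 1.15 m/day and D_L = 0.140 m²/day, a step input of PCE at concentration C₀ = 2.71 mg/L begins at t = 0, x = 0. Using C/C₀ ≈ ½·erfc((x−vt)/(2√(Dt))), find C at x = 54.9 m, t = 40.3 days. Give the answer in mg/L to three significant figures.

0.0147 mg/L

For a continuous step input, C/C₀ ≈ ½·erfc((x−vt)/(2√(Dt))).
vt = 1.15 × 40.3 = 46.345 m and 2√(Dt) = 2√(0.140 × 40.3) = 4.751 m.
Argument (x−vt)/(2√(Dt)) = (54.9 − 46.345)/4.751 = 1.801; ½·erfc(1.801) = 0.005433.
C = 2.71 × 0.005433 = 0.0147 mg/L.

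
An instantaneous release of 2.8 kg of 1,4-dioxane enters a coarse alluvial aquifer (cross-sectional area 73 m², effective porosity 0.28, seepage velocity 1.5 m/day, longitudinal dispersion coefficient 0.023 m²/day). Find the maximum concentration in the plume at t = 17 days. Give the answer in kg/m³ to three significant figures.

0.0618 kg/m³

The peak of an instantaneous 1D plume sits at x = vt; there the Gaussian factor is 1 and C_max = M/(n_e·A·√(4πDt)), where n_e·A is the pore area the mass is dissolved in.
√(4πDt) = √(4π × 0.023 × 17) = 2.217 m, so C_max = 2.8/(0.28 × 73 × 2.217) = 0.0618 kg/m³.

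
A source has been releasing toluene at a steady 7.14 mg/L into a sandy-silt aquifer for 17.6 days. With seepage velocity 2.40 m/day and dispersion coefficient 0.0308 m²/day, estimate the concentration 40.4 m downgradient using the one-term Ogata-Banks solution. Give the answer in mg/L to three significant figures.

6.86 mg/L

For a continuous step input, C/C₀ ≈ ½·erfc((x−vt)/(2√(Dt))).
vt = 2.40 × 17.6 = 42.24 m and 2√(Dt) = 2√(0.0308 × 17.6) = 1.473 m.
Argument (x−vt)/(2√(Dt)) = (40.4 − 42.24)/1.473 = -1.249; ½·erfc(-1.249) = 0.9613.
C = 7.14 × 0.9613 = 6.86 mg/L.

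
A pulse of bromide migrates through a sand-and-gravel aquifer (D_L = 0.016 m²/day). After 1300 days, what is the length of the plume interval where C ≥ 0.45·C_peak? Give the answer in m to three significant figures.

The plume is Gaussian with σ = √(2Dt) = √(2 × 0.016 × 1300) = 6.450 m.
C/C_peak = exp(−Δx²/(2σ²)) = 0.45 ⇒ Δx = σ·√(−2 ln 0.45) = 6.450 × 1.264 = 8.153 m.
Width = 2Δx = 16.3 m.

16.3 m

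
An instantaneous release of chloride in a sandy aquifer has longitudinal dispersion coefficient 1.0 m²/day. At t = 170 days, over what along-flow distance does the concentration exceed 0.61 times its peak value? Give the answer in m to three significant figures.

The plume is Gaussian with σ = √(2Dt) = √(2 × 1.0 × 170) = 18.44 m.
C/C_peak = exp(−Δx²/(2σ²)) = 0.61 ⇒ Δx = σ·√(−2 ln 0.61) = 18.44 × 0.9943 = 18.33 m.
Width = 2Δx = 36.7 m.

36.7 m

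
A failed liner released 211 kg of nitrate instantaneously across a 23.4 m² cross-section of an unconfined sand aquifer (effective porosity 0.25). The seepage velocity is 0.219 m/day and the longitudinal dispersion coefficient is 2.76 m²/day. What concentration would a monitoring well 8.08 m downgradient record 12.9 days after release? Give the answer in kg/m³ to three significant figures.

1.40 kg/m³

For an instantaneous plane source, C(x,t) = M/(n_e·A·√(4πDt)) · exp(−(x−vt)²/(4Dt)), with n_e·A the pore (flow) area.
Plume center vt = 0.219 × 12.9 = 2.8251 m, so the well at 8.08 m is 5.2549 m downgradient of the peak.
√(4πDt) = 21.15 m, giving peak height M/(n_e·A·√(4πDt)) = 211/(0.25 × 23.4 × 21.15) = 1.705 kg/m³.
(x−vt)²/(4Dt) = (5.2549)²/(4 × 2.76 × 12.9) = 0.1939; exp(−0.1939) = 0.8237.
C = 1.705 × 0.8237 = 1.40 kg/m³.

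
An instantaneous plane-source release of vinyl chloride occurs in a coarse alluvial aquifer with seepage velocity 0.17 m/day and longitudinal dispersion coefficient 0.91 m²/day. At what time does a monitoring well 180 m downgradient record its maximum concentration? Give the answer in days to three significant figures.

1030 days

For the 1D instantaneous-source solution, setting ∂C/∂t = 0 at fixed x gives v²t² + 2Dt − x² = 0, so t = (√(D² + v²x²) − D)/v².
√(D² + v²x²) = √(0.91² + 0.17² × 180²) = 30.61; v² = 0.0289.
t = (30.61 − 0.91)/0.0289 = 1030 days (vs. the pure-advection estimate x/v = 1060 d).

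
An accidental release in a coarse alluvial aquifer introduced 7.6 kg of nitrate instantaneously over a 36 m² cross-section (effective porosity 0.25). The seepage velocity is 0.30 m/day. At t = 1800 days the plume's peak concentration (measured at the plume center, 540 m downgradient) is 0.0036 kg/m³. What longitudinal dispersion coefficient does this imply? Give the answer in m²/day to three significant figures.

At the plume center C_max = M/(n_e·A·√(4πDt)), so D = M²/(4πt·(n_e·A·C_max)²).
n_e·A·C_max = 0.25 × 36 × 0.0036 = 0.03240 kg/m.
D = 7.6²/(4π × 1800 × 0.03240²) = 2.43 m²/day.

2.43 m²/day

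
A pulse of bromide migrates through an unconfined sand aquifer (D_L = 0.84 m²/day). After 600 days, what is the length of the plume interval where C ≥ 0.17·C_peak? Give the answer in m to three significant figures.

120 m

The plume is Gaussian with σ = √(2Dt) = √(2 × 0.84 × 600) = 31.75 m.
C/C_peak = exp(−Δx²/(2σ²)) = 0.17 ⇒ Δx = σ·√(−2 ln 0.17) = 31.75 × 1.883 = 59.79 m.
Width = 2Δx = 120 m.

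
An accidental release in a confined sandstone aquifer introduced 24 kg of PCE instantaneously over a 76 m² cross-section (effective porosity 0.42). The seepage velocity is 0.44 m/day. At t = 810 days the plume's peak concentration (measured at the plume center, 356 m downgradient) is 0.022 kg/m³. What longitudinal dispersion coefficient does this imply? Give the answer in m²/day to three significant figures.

0.115 m²/day

At the plume center C_max = M/(n_e·A·√(4πDt)), so D = M²/(4πt·(n_e·A·C_max)²).
n_e·A·C_max = 0.42 × 76 × 0.022 = 0.7022 kg/m.
D = 24²/(4π × 810 × 0.7022²) = 0.115 m²/day.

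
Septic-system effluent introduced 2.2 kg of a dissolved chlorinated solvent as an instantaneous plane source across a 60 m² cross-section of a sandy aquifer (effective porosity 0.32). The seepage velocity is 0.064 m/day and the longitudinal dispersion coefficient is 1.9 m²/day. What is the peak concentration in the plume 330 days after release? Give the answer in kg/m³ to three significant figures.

The peak of an instantaneous 1D plume sits at x = vt; there the Gaussian factor is 1 and C_max = M/(n_e·A·√(4πDt)), where n_e·A is the pore area the mass is dissolved in.
√(4πDt) = √(4π × 1.9 × 330) = 88.76 m, so C_max = 2.2/(0.32 × 60 × 88.76) = 0.00129 kg/m³.

0.00129 kg/m³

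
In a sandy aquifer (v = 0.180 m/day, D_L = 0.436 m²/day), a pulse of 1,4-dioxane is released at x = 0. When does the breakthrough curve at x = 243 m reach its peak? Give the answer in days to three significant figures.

For the 1D instantaneous-source solution, setting ∂C/∂t = 0 at fixed x gives v²t² + 2Dt − x² = 0, so t = (√(D² + v²x²) − D)/v².
√(D² + v²x²) = √(0.436² + 0.180² × 243²) = 43.74; v² = 0.0324.
t = (43.74 − 0.436)/0.0324 = 1340 days (vs. the pure-advection estimate x/v = 1350 d).

1340 days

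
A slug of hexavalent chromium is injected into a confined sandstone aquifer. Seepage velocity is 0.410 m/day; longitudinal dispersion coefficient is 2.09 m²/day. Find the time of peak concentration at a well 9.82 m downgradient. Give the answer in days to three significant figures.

For the 1D instantaneous-source solution, setting ∂C/∂t = 0 at fixed x gives v²t² + 2Dt − x² = 0, so t = (√(D² + v²x²) − D)/v².
√(D² + v²x²) = √(2.09² + 0.410² × 9.82²) = 4.536; v² = 0.1681.
t = (4.536 − 2.09)/0.1681 = 14.6 days (vs. the pure-advection estimate x/v = 24.0 d).

14.6 days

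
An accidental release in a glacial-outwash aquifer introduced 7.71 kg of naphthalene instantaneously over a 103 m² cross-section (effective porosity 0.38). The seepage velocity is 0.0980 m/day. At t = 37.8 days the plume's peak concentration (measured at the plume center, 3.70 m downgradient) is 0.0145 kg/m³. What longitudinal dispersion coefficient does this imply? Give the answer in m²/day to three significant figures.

0.389 m²/day

At the plume center C_max = M/(n_e·A·√(4πDt)), so D = M²/(4πt·(n_e·A·C_max)²).
n_e·A·C_max = 0.38 × 103 × 0.0145 = 0.5675 kg/m.
D = 7.71²/(4π × 37.8 × 0.5675²) = 0.389 m²/day.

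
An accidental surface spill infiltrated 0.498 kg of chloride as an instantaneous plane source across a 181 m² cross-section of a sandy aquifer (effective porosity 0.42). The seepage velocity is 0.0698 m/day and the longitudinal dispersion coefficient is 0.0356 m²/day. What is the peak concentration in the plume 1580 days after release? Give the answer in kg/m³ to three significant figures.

0.000246 kg/m³

The peak of an instantaneous 1D plume sits at x = vt; there the Gaussian factor is 1 and C_max = M/(n_e·A·√(4πDt)), where n_e·A is the pore area the mass is dissolved in.
√(4πDt) = √(4π × 0.0356 × 1580) = 26.59 m, so C_max = 0.498/(0.42 × 181 × 26.59) = 0.000246 kg/m³.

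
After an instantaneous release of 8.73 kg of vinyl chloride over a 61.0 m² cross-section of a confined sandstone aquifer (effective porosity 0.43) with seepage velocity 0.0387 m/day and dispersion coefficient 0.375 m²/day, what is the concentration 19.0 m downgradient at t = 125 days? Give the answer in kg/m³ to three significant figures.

For an instantaneous plane source, C(x,t) = M/(n_e·A·√(4πDt)) · exp(−(x−vt)²/(4Dt)), with n_e·A the pore (flow) area.
Plume center vt = 0.0387 × 125 = 4.8375 m, so the well at 19.0 m is 14.1625 m downgradient of the peak.
√(4πDt) = 24.27 m, giving peak height M/(n_e·A·√(4πDt)) = 8.73/(0.43 × 61.0 × 24.27) = 0.01371 kg/m³.
(x−vt)²/(4Dt) = (14.1625)²/(4 × 0.375 × 125) = 1.070; exp(−1.070) = 0.3430.
C = 0.01371 × 0.3430 = 0.00470 kg/m³.

0.00470 kg/m³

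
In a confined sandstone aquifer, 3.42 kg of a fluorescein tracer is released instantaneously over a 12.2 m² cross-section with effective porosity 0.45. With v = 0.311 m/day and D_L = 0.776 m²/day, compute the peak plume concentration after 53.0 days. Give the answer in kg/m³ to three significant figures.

0.0274 kg/m³

The peak of an instantaneous 1D plume sits at x = vt; there the Gaussian factor is 1 and C_max = M/(n_e·A·√(4πDt)), where n_e·A is the pore area the mass is dissolved in.
√(4πDt) = √(4π × 0.776 × 53.0) = 22.73 m, so C_max = 3.42/(0.45 × 12.2 × 22.73) = 0.0274 kg/m³.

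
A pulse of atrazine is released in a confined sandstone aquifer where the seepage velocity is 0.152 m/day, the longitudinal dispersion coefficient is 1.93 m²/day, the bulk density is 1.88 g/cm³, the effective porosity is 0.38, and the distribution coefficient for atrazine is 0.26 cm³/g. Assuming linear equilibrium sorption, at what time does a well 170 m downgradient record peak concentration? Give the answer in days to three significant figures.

Retardation factor R = 1 + ρ_b·K_d/n = 1 + 1.88 × 0.26/0.38 = 2.286.
Sorption retards both mechanisms: v_R = v/R = 0.06649 m/day, D_R = D/R = 0.8443 m²/day.
Peak time from v_R²t² + 2D_R t − x² = 0: t = (√(D_R² + v_R²x²) − D_R)/v_R².
√(D_R² + v_R²x²) = √(0.8443² + 0.06649² × 170²) = 11.33; v_R² = 0.004421.
t = (11.33 − 0.8443)/0.004421 = 2370 days.

2370 days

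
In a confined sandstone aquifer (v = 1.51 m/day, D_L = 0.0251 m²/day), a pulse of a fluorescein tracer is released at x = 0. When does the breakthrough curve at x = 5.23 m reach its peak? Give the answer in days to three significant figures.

3.45 days

For the 1D instantaneous-source solution, setting ∂C/∂t = 0 at fixed x gives v²t² + 2Dt − x² = 0, so t = (√(D² + v²x²) − D)/v².
√(D² + v²x²) = √(0.0251² + 1.51² × 5.23²) = 7.897; v² = 2.2801.
t = (7.897 − 0.0251)/2.2801 = 3.45 days (vs. the pure-advection estimate x/v = 3.46 d).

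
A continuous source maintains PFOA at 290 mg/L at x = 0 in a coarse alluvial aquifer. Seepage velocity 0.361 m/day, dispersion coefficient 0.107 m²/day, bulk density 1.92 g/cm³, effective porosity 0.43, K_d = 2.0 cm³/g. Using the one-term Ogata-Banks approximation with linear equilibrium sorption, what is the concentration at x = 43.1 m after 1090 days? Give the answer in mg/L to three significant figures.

68.6 mg/L

Retardation factor R = 1 + ρ_b·K_d/n = 1 + 1.92 × 2.0/0.43 = 9.930.
Sorption retards both mechanisms: v_R = v/R = 0.03635 m/day, D_R = D/R = 0.01078 m²/day.
v_R·t = 0.03635 × 1090 = 39.6215 m; 2√(D_R t) = 6.856 m; argument = (43.1 − 39.6215)/6.856 = 0.5074.
C = C₀ × ½·erfc(0.5074) = 290 × 0.2365 = 68.6 mg/L.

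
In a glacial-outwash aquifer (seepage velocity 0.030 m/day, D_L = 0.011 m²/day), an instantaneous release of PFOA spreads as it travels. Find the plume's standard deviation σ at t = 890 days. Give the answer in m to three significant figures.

4.42 m

Dispersive spreading gives a Gaussian with σ² = 2Dt; advection only shifts the center.
σ = √(2 × 0.011 × 890) = 4.42 m.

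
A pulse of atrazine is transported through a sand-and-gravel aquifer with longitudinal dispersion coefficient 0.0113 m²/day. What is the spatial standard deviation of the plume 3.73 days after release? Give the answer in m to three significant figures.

0.290 m

Dispersive spreading gives a Gaussian with σ² = 2Dt; advection only shifts the center.
σ = √(2 × 0.0113 × 3.73) = 0.290 m.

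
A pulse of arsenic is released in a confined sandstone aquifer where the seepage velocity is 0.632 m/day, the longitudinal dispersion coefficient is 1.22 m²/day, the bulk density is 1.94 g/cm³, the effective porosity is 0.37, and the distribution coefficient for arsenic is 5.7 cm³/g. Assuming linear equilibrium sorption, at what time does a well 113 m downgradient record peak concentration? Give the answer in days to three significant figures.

Retardation factor R = 1 + ρ_b·K_d/n = 1 + 1.94 × 5.7/0.37 = 30.89.
Sorption retards both mechanisms: v_R = v/R = 0.02046 m/day, D_R = D/R = 0.03949 m²/day.
Peak time from v_R²t² + 2D_R t − x² = 0: t = (√(D_R² + v_R²x²) − D_R)/v_R².
√(D_R² + v_R²x²) = √(0.03949² + 0.02046² × 113²) = 2.312; v_R² = 0.0004186.
t = (2.312 − 0.03949)/0.0004186 = 5430 days.

5430 days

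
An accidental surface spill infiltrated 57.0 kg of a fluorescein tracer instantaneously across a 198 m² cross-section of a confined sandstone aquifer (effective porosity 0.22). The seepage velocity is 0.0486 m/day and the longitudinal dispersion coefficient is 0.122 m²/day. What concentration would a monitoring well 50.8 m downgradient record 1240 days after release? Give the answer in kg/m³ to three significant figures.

0.0259 kg/m³

For an instantaneous plane source, C(x,t) = M/(n_e·A·√(4πDt)) · exp(−(x−vt)²/(4Dt)), with n_e·A the pore (flow) area.
Plume center vt = 0.0486 × 1240 = 60.264 m, so the well at 50.8 m is 9.464 m upgradient of the peak.
√(4πDt) = 43.60 m, giving peak height M/(n_e·A·√(4πDt)) = 57.0/(0.22 × 198 × 43.60) = 0.03001 kg/m³.
(x−vt)²/(4Dt) = (-9.464)²/(4 × 0.122 × 1240) = 0.1480; exp(−0.1480) = 0.8624.
C = 0.03001 × 0.8624 = 0.0259 kg/m³.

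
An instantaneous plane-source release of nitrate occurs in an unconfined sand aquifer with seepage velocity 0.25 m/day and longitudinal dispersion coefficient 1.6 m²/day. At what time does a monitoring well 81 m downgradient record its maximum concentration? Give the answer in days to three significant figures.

299 days

For the 1D instantaneous-source solution, setting ∂C/∂t = 0 at fixed x gives v²t² + 2Dt − x² = 0, so t = (√(D² + v²x²) − D)/v².
√(D² + v²x²) = √(1.6² + 0.25² × 81²) = 20.31; v² = 0.0625.
t = (20.31 − 1.6)/0.0625 = 299 days (vs. the pure-advection estimate x/v = 324 d).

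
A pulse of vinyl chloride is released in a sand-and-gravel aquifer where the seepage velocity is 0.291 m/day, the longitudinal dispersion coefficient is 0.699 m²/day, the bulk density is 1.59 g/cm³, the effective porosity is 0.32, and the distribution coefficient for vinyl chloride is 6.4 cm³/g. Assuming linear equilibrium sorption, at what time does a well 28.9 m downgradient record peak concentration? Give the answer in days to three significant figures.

Retardation factor R = 1 + ρ_b·K_d/n = 1 + 1.59 × 6.4/0.32 = 32.80.
Sorption retards both mechanisms: v_R = v/R = 0.008872 m/day, D_R = D/R = 0.02131 m²/day.
Peak time from v_R²t² + 2D_R t − x² = 0: t = (√(D_R² + v_R²x²) − D_R)/v_R².
√(D_R² + v_R²x²) = √(0.02131² + 0.008872² × 28.9²) = 0.2573; v_R² = 7.871e-05.
t = (0.2573 − 0.02131)/7.871e-05 = 3000 days.

3000 days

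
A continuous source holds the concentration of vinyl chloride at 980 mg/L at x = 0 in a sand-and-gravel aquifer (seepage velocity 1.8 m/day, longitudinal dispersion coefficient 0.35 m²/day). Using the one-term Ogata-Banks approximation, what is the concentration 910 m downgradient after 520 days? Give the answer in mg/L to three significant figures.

For a continuous step input, C/C₀ ≈ ½·erfc((x−vt)/(2√(Dt))).
vt = 1.8 × 520 = 936 m and 2√(Dt) = 2√(0.35 × 520) = 26.98 m.
Argument (x−vt)/(2√(Dt)) = (910 − 936)/26.98 = -0.9637; ½·erfc(-0.9637) = 0.9135.
C = 980 × 0.9135 = 895 mg/L.

895 mg/L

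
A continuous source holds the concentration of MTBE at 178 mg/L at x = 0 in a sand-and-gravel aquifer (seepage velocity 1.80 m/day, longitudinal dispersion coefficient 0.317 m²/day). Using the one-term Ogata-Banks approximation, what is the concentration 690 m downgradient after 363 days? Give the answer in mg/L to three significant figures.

For a continuous step input, C/C₀ ≈ ½·erfc((x−vt)/(2√(Dt))).
vt = 1.80 × 363 = 653.4 m and 2√(Dt) = 2√(0.317 × 363) = 21.45 m.
Argument (x−vt)/(2√(Dt)) = (690 − 653.4)/21.45 = 1.706; ½·erfc(1.706) = 0.007919.
C = 178 × 0.007919 = 1.41 mg/L.

1.41 mg/L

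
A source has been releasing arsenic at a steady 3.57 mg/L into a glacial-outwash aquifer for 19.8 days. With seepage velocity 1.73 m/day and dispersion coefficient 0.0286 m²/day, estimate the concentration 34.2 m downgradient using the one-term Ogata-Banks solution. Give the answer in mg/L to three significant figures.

For a continuous step input, C/C₀ ≈ ½·erfc((x−vt)/(2√(Dt))).
vt = 1.73 × 19.8 = 34.254 m and 2√(Dt) = 2√(0.0286 × 19.8) = 1.505 m.
Argument (x−vt)/(2√(Dt)) = (34.2 − 34.254)/1.505 = -0.03588; ½·erfc(-0.03588) = 0.5202.
C = 3.57 × 0.5202 = 1.86 mg/L.

1.86 mg/L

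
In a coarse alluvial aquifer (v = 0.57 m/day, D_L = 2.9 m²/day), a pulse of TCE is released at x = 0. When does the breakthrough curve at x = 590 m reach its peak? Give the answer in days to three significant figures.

For the 1D instantaneous-source solution, setting ∂C/∂t = 0 at fixed x gives v²t² + 2Dt − x² = 0, so t = (√(D² + v²x²) − D)/v².
√(D² + v²x²) = √(2.9² + 0.57² × 590²) = 336.3; v² = 0.3249.
t = (336.3 − 2.9)/0.3249 = 1030 days (vs. the pure-advection estimate x/v = 1040 d).

1030 days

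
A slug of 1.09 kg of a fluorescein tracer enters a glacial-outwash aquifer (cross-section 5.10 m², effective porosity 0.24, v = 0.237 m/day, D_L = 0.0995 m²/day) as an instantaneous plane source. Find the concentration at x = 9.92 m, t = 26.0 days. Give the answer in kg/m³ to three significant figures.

For an instantaneous plane source, C(x,t) = M/(n_e·A·√(4πDt)) · exp(−(x−vt)²/(4Dt)), with n_e·A the pore (flow) area.
Plume center vt = 0.237 × 26.0 = 6.162 m, so the well at 9.92 m is 3.758 m downgradient of the peak.
√(4πDt) = 5.702 m, giving peak height M/(n_e·A·√(4πDt)) = 1.09/(0.24 × 5.10 × 5.702) = 0.1562 kg/m³.
(x−vt)²/(4Dt) = (3.758)²/(4 × 0.0995 × 26.0) = 1.365; exp(−1.365) = 0.2554.
C = 0.1562 × 0.2554 = 0.0399 kg/m³.

0.0399 kg/m³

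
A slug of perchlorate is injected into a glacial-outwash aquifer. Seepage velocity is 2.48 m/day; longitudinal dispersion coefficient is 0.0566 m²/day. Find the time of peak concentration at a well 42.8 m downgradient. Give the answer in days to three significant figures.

17.2 days

For the 1D instantaneous-source solution, setting ∂C/∂t = 0 at fixed x gives v²t² + 2Dt − x² = 0, so t = (√(D² + v²x²) − D)/v².
√(D² + v²x²) = √(0.0566² + 2.48² × 42.8²) = 106.1; v² = 6.1504.
t = (106.1 − 0.0566)/6.1504 = 17.2 days (vs. the pure-advection estimate x/v = 17.3 d).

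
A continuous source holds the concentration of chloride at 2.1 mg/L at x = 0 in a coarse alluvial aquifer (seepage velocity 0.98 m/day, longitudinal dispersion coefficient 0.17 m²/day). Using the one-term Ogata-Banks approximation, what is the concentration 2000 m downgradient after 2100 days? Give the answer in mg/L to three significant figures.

For a continuous step input, C/C₀ ≈ ½·erfc((x−vt)/(2√(Dt))).
vt = 0.98 × 2100 = 2058 m and 2√(Dt) = 2√(0.17 × 2100) = 37.79 m.
Argument (x−vt)/(2√(Dt)) = (2000 − 2058)/37.79 = -1.535; ½·erfc(-1.535) = 0.9850.
C = 2.1 × 0.9850 = 2.07 mg/L.

2.07 mg/L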